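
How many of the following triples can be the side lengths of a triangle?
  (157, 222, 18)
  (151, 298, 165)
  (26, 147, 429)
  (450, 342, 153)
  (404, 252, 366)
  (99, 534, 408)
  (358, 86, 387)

4

(18,157,222): 18+157 ≤ 222 → not valid
(151,165,298): 151+165 > 298 → valid
(26,147,429): 26+147 ≤ 429 → not valid
(153,342,450): 153+342 > 450 → valid
(252,366,404): 252+366 > 404 → valid
(99,408,534): 99+408 ≤ 534 → not valid
(86,358,387): 86+358 > 387 → valid
4 of the 7 triples form a triangle.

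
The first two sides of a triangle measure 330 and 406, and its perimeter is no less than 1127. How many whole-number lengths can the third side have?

Triangle inequality: 76 < x < 736. Perimeter ≥ 1127 gives x ≥ 1127 − 330 − 406 = 391.
So 391 ≤ x < 736; integers 391 through 735: 345 values.

345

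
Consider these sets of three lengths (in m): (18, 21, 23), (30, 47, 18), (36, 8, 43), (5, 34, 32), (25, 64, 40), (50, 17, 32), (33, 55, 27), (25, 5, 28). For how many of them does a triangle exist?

7

(18,21,23): 18+21 > 23 → valid
(18,30,47): 18+30 > 47 → valid
(8,36,43): 8+36 > 43 → valid
(5,32,34): 5+32 > 34 → valid
(25,40,64): 25+40 > 64 → valid
(17,32,50): 17+32 ≤ 50 → not valid
(27,33,55): 27+33 > 55 → valid
(5,25,28): 5+25 > 28 → valid
7 of the 8 triples form a triangle.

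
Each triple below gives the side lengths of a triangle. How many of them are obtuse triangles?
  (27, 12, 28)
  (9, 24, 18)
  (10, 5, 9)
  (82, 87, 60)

(27,12,28): 12²+27² = 873 > 784 = 28² → acute
(9,24,18): 9²+18² = 405 < 576 = 24² → obtuse
(10,5,9): 5²+9² = 106 > 100 = 10² → acute
(82,87,60): 60²+82² = 10324 > 7569 = 87² → acute
1 of the 4 is obtuse.

1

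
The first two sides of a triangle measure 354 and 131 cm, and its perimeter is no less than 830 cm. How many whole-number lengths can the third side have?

Triangle inequality: 223 < x < 485. Perimeter ≥ 830 gives x ≥ 830 − 354 − 131 = 345.
So 345 ≤ x < 485; integers 345 through 484: 140 values.

140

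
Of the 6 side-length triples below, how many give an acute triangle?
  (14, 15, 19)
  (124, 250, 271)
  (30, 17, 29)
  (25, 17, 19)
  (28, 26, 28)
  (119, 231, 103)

5

(14,15,19): 14²+15² = 421 > 361 = 19² → acute
(124,250,271): 124²+250² = 77876 > 73441 = 271² → acute
(30,17,29): 17²+29² = 1130 > 900 = 30² → acute
(25,17,19): 17²+19² = 650 > 625 = 25² → acute
(28,26,28): 26²+28² = 1460 > 784 = 28² → acute
(119,231,103): 103+119 ≤ 231, not a triangle
5 of the 6 are acute.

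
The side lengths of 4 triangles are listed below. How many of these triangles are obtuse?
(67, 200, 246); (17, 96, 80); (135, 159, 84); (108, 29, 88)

3

(67,200,246): 67²+200² = 44489 < 60516 = 246² → obtuse
(17,96,80): 17²+80² = 6689 < 9216 = 96² → obtuse
(135,159,84): 84²+135² = 25281 = 159² → right
(108,29,88): 29²+88² = 8585 < 11664 = 108² → obtuse
3 of the 4 are obtuse.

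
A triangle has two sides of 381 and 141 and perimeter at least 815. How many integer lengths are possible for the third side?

Triangle inequality: 240 < x < 522. Perimeter ≥ 815 gives x ≥ 815 − 381 − 141 = 293.
So 293 ≤ x < 522; integers 293 through 521: 229 values.

229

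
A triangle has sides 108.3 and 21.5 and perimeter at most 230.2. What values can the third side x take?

Triangle inequality alone gives 86.8 < x < 129.8.
The perimeter condition gives x ≤ 230.2 − 108.3 − 21.5 = 100.4.
Intersecting the two: 86.8 < x ≤ 100.4.

86.8 < x ≤ 100.4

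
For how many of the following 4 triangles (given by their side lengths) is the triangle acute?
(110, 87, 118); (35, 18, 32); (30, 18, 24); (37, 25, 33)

3

(110,87,118): 87²+110² = 19669 > 13924 = 118² → acute
(35,18,32): 18²+32² = 1348 > 1225 = 35² → acute
(30,18,24): 18²+24² = 900 = 30² → right
(37,25,33): 25²+33² = 1714 > 1369 = 37² → acute
3 of the 4 are acute.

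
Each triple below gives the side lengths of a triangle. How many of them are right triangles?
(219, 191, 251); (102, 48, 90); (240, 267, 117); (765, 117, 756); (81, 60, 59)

(219,191,251): 191²+219² = 84442 > 63001 = 251² → acute
(102,48,90): 48²+90² = 10404 = 102² → right
(240,267,117): 117²+240² = 71289 = 267² → right
(765,117,756): 117²+756² = 585225 = 765² → right
(81,60,59): 59²+60² = 7081 > 6561 = 81² → acute
3 of the 5 are right.

3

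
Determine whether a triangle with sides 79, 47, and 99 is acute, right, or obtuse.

obtuse

Compare the square of the longest side to the sum of squares of the other two: 47² + 79² = 8450 < 9801 = 99².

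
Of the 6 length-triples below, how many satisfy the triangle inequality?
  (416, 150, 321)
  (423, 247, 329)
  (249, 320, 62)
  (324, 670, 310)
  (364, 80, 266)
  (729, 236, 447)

2

(150,321,416): 150+321 > 416 → valid
(247,329,423): 247+329 > 423 → valid
(62,249,320): 62+249 ≤ 320 → not valid
(310,324,670): 310+324 ≤ 670 → not valid
(80,266,364): 80+266 ≤ 364 → not valid
(236,447,729): 236+447 ≤ 729 → not valid
2 of the 6 triples form a triangle.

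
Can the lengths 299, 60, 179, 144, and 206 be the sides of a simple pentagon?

A pentagon exists iff every side is shorter than the sum of the others — equivalently, the longest side is less than the sum of the rest.
Longest side 299 < 589 (sum of the remaining 4), so yes.

Yes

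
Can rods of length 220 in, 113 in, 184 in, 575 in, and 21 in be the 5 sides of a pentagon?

No

For a pentagon, each side must be shorter than the sum of the others.
Here the longest side is 575, but the remaining 4 sides sum to only 538.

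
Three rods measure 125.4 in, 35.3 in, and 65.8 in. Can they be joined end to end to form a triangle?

The longest side is 125.4, but the other two sum to only 101.1.
101.1 < 125.4, so the triangle inequality fails.

No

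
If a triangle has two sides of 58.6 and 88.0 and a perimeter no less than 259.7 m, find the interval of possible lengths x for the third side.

113.1 ≤ x < 146.6

Triangle inequality alone gives 29.4 < x < 146.6.
The perimeter condition gives x ≥ 259.7 − 58.6 − 88.0 = 113.1.
Intersecting the two: 113.1 ≤ x < 146.6.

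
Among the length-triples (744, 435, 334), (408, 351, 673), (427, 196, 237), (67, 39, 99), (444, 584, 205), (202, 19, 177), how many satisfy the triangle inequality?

5

(334,435,744): 334+435 > 744 → valid
(351,408,673): 351+408 > 673 → valid
(196,237,427): 196+237 > 427 → valid
(39,67,99): 39+67 > 99 → valid
(205,444,584): 205+444 > 584 → valid
(19,177,202): 19+177 ≤ 202 → not valid
5 of the 6 triples form a triangle.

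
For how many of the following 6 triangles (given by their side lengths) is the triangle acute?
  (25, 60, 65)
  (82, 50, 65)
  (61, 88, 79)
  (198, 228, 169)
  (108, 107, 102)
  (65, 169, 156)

4

(25,60,65): 25²+60² = 4225 = 65² → right
(82,50,65): 50²+65² = 6725 > 6724 = 82² → acute
(61,88,79): 61²+79² = 9962 > 7744 = 88² → acute
(198,228,169): 169²+198² = 67765 > 51984 = 228² → acute
(108,107,102): 102²+107² = 21853 > 11664 = 108² → acute
(65,169,156): 65²+156² = 28561 = 169² → right
4 of the 6 are acute.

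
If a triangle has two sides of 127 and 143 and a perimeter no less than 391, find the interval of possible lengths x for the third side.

Triangle inequality alone gives 16 < x < 270.
The perimeter condition gives x ≥ 391 − 127 − 143 = 121.
Intersecting the two: 121 ≤ x < 270.

121 ≤ x < 270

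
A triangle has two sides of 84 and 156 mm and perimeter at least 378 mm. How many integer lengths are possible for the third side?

102

Triangle inequality: 72 < x < 240. Perimeter ≥ 378 gives x ≥ 378 − 84 − 156 = 138.
So 138 ≤ x < 240; integers 138 through 239: 102 values.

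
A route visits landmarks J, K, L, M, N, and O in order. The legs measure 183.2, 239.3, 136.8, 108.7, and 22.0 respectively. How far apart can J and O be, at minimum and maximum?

The maximum is all hops collinear in one direction: 183.2 + 239.3 + 136.8 + 108.7 + 22.0 = 690.0.
The longest hop is 239.3; the others sum to 450.7. Since 239.3 ≤ 450.7, the path can fold back on itself completely, so the minimum distance is 0.

0 ≤ JO ≤ 690.0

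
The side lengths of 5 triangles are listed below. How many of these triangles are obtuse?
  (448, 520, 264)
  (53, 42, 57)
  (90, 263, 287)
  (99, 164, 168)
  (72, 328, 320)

1

(448,520,264): 264²+448² = 270400 = 520² → right
(53,42,57): 42²+53² = 4573 > 3249 = 57² → acute
(90,263,287): 90²+263² = 77269 < 82369 = 287² → obtuse
(99,164,168): 99²+164² = 36697 > 28224 = 168² → acute
(72,328,320): 72²+320² = 107584 = 328² → right
1 of the 5 is obtuse.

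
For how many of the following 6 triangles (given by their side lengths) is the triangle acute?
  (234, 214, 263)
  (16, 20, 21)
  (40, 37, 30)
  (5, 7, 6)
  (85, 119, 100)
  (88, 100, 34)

5

(234,214,263): 214²+234² = 100552 > 69169 = 263² → acute
(16,20,21): 16²+20² = 656 > 441 = 21² → acute
(40,37,30): 30²+37² = 2269 > 1600 = 40² → acute
(5,7,6): 5²+6² = 61 > 49 = 7² → acute
(85,119,100): 85²+100² = 17225 > 14161 = 119² → acute
(88,100,34): 34²+88² = 8900 < 10000 = 100² → obtuse
5 of the 6 are acute.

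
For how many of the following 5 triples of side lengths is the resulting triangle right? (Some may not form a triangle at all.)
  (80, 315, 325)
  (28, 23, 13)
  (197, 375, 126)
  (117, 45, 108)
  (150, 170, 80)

(80,315,325): 80²+315² = 105625 = 325² → right
(28,23,13): 13²+23² = 698 < 784 = 28² → obtuse
(197,375,126): 126+197 ≤ 375, not a triangle
(117,45,108): 45²+108² = 13689 = 117² → right
(150,170,80): 80²+150² = 28900 = 170² → right
3 of the 5 are right.

3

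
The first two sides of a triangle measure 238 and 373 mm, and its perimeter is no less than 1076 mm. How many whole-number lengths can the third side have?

146

Triangle inequality: 135 < x < 611. Perimeter ≥ 1076 gives x ≥ 1076 − 238 − 373 = 465.
So 465 ≤ x < 611; integers 465 through 610: 146 values.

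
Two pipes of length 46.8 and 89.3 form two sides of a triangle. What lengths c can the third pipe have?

By the triangle inequality, c must be less than 46.8 + 89.3 = 136.1 and greater than |46.8 − 89.3| = 42.5.

42.5 < c < 136.1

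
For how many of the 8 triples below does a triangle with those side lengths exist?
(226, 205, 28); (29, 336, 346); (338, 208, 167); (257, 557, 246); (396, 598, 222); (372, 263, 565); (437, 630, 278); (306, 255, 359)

7

(28,205,226): 28+205 > 226 → valid
(29,336,346): 29+336 > 346 → valid
(167,208,338): 167+208 > 338 → valid
(246,257,557): 246+257 ≤ 557 → not valid
(222,396,598): 222+396 > 598 → valid
(263,372,565): 263+372 > 565 → valid
(278,437,630): 278+437 > 630 → valid
(255,306,359): 255+306 > 359 → valid
7 of the 8 triples form a triangle.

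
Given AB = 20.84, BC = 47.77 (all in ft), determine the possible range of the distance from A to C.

26.93 ≤ AC ≤ 68.61 ft

By the triangle inequality, |20.84 − 47.77| ≤ AC ≤ 20.84 + 47.77.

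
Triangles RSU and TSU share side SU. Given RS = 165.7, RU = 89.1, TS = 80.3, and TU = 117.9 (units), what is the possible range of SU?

From triangle RSU: |165.7 − 89.1| < SU < 165.7 + 89.1, i.e. 76.6 < SU < 254.8.
From triangle TSU: 37.6 < SU < 198.2.
Both must hold, so SU lies in the intersection.

76.6 < SU < 198.2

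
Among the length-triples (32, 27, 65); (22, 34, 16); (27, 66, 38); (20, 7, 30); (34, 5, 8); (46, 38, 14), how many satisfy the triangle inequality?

(27,32,65): 27+32 ≤ 65 → not valid
(16,22,34): 16+22 > 34 → valid
(27,38,66): 27+38 ≤ 66 → not valid
(7,20,30): 7+20 ≤ 30 → not valid
(5,8,34): 5+8 ≤ 34 → not valid
(14,38,46): 14+38 > 46 → valid
2 of the 6 triples form a triangle.

2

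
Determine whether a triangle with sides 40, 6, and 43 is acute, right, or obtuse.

Compare the square of the longest side to the sum of squares of the other two: 6² + 40² = 1636 < 1849 = 43².

obtuse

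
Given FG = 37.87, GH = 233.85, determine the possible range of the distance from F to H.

195.98 ≤ FH ≤ 271.72

By the triangle inequality, |37.87 − 233.85| ≤ FH ≤ 37.87 + 233.85.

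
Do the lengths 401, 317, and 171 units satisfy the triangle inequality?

Yes

The longest side is 401, and the other two sum to 488.
Since 488 > 401, the triangle inequality holds.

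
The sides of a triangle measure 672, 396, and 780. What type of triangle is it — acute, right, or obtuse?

right

Compare the square of the longest side to the sum of squares of the other two: 396² + 672² = 608400 = 780².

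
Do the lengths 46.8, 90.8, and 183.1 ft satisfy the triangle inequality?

No

The longest side is 183.1, but the other two sum to only 137.6.
137.6 < 183.1, so the triangle inequality fails.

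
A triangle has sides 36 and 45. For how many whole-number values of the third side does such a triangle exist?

71

The third side lies in the open interval (9, 81).
Integers from 10 to 80 inclusive: 80 − 10 + 1 = 71.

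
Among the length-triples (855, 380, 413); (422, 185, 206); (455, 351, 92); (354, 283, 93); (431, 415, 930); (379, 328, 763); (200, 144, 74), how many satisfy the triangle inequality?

2

(380,413,855): 380+413 ≤ 855 → not valid
(185,206,422): 185+206 ≤ 422 → not valid
(92,351,455): 92+351 ≤ 455 → not valid
(93,283,354): 93+283 > 354 → valid
(415,431,930): 415+431 ≤ 930 → not valid
(328,379,763): 328+379 ≤ 763 → not valid
(74,144,200): 74+144 > 200 → valid
2 of the 7 triples form a triangle.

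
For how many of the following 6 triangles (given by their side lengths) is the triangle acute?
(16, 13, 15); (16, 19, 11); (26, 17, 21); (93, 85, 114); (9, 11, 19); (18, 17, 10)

5

(16,13,15): 13²+15² = 394 > 256 = 16² → acute
(16,19,11): 11²+16² = 377 > 361 = 19² → acute
(26,17,21): 17²+21² = 730 > 676 = 26² → acute
(93,85,114): 85²+93² = 15874 > 12996 = 114² → acute
(9,11,19): 9²+11² = 202 < 361 = 19² → obtuse
(18,17,10): 10²+17² = 389 > 324 = 18² → acute
5 of the 6 are acute.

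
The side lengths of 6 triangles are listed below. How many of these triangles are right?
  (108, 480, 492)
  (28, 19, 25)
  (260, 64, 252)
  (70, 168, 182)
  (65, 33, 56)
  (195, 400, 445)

(108,480,492): 108²+480² = 242064 = 492² → right
(28,19,25): 19²+25² = 986 > 784 = 28² → acute
(260,64,252): 64²+252² = 67600 = 260² → right
(70,168,182): 70²+168² = 33124 = 182² → right
(65,33,56): 33²+56² = 4225 = 65² → right
(195,400,445): 195²+400² = 198025 = 445² → right
5 of the 6 are right.

5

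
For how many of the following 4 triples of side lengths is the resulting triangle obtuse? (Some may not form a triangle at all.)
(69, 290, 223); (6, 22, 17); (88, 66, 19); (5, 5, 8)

(69,290,223): 69²+223² = 54490 < 84100 = 290² → obtuse
(6,22,17): 6²+17² = 325 < 484 = 22² → obtuse
(88,66,19): 19+66 ≤ 88, not a triangle
(5,5,8): 5²+5² = 50 < 64 = 8² → obtuse
3 of the 4 are obtuse.

3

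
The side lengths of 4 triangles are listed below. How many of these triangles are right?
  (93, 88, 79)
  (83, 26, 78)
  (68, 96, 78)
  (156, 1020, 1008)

(93,88,79): 79²+88² = 13985 > 8649 = 93² → acute
(83,26,78): 26²+78² = 6760 < 6889 = 83² → obtuse
(68,96,78): 68²+78² = 10708 > 9216 = 96² → acute
(156,1020,1008): 156²+1008² = 1040400 = 1020² → right
1 of the 4 is right.

1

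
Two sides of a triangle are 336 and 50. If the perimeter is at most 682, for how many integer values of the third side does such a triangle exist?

10

Triangle inequality: 286 < x < 386. Perimeter ≤ 682 gives x ≤ 682 − 336 − 50 = 296.
So 286 < x ≤ 296; integers 287 through 296: 10 values.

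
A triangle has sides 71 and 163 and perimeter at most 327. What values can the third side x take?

Triangle inequality alone gives 92 < x < 234.
The perimeter condition gives x ≤ 327 − 71 − 163 = 93.
Intersecting the two: 92 < x ≤ 93.

92 < x ≤ 93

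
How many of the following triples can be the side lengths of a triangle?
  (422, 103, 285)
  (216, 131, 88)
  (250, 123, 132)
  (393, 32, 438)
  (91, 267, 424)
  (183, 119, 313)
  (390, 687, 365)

3

(103,285,422): 103+285 ≤ 422 → not valid
(88,131,216): 88+131 > 216 → valid
(123,132,250): 123+132 > 250 → valid
(32,393,438): 32+393 ≤ 438 → not valid
(91,267,424): 91+267 ≤ 424 → not valid
(119,183,313): 119+183 ≤ 313 → not valid
(365,390,687): 365+390 > 687 → valid
3 of the 7 triples form a triangle.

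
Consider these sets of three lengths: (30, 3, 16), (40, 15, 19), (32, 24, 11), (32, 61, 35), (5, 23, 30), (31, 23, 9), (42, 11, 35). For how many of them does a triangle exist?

4

(3,16,30): 3+16 ≤ 30 → not valid
(15,19,40): 15+19 ≤ 40 → not valid
(11,24,32): 11+24 > 32 → valid
(32,35,61): 32+35 > 61 → valid
(5,23,30): 5+23 ≤ 30 → not valid
(9,23,31): 9+23 > 31 → valid
(11,35,42): 11+35 > 42 → valid
4 of the 7 triples form a triangle.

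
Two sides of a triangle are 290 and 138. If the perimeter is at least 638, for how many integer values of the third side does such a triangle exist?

Triangle inequality: 152 < x < 428. Perimeter ≥ 638 gives x ≥ 638 − 290 − 138 = 210.
So 210 ≤ x < 428; integers 210 through 427: 218 values.

218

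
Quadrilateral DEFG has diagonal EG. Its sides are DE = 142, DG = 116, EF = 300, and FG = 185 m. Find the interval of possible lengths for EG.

From triangle DEG: |142 − 116| < EG < 142 + 116, i.e. 26 < EG < 258.
From triangle FEG: 115 < EG < 485.
Both must hold, so EG lies in the intersection.

115 < EG < 258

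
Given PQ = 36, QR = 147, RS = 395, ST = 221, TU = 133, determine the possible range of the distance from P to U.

0 ≤ PU ≤ 932

The maximum is all hops collinear in one direction: 36 + 147 + 395 + 221 + 133 = 932.
The longest hop is 395; the others sum to 537. Since 395 ≤ 537, the path can fold back on itself completely, so the minimum distance is 0.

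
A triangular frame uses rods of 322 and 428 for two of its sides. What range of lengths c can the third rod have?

By the triangle inequality, c must be less than 322 + 428 = 750 and greater than |322 − 428| = 106.

106 < c < 750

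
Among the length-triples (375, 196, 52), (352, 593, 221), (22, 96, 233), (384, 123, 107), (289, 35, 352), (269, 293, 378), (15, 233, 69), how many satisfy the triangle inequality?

1

(52,196,375): 52+196 ≤ 375 → not valid
(221,352,593): 221+352 ≤ 593 → not valid
(22,96,233): 22+96 ≤ 233 → not valid
(107,123,384): 107+123 ≤ 384 → not valid
(35,289,352): 35+289 ≤ 352 → not valid
(269,293,378): 269+293 > 378 → valid
(15,69,233): 15+69 ≤ 233 → not valid
1 of the 7 triples forms a triangle.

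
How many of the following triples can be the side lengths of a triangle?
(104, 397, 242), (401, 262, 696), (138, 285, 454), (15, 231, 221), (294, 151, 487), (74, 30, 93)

2

(104,242,397): 104+242 ≤ 397 → not valid
(262,401,696): 262+401 ≤ 696 → not valid
(138,285,454): 138+285 ≤ 454 → not valid
(15,221,231): 15+221 > 231 → valid
(151,294,487): 151+294 ≤ 487 → not valid
(30,74,93): 30+74 > 93 → valid
2 of the 6 triples form a triangle.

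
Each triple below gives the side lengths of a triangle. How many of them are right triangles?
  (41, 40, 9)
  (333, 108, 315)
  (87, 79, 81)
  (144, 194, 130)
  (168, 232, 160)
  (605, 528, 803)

5

(41,40,9): 9²+40² = 1681 = 41² → right
(333,108,315): 108²+315² = 110889 = 333² → right
(87,79,81): 79²+81² = 12802 > 7569 = 87² → acute
(144,194,130): 130²+144² = 37636 = 194² → right
(168,232,160): 160²+168² = 53824 = 232² → right
(605,528,803): 528²+605² = 644809 = 803² → right
5 of the 6 are right.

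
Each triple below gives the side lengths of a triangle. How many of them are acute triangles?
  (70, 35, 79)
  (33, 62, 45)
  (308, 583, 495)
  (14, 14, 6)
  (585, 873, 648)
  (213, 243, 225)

(70,35,79): 35²+70² = 6125 < 6241 = 79² → obtuse
(33,62,45): 33²+45² = 3114 < 3844 = 62² → obtuse
(308,583,495): 308²+495² = 339889 = 583² → right
(14,14,6): 6²+14² = 232 > 196 = 14² → acute
(585,873,648): 585²+648² = 762129 = 873² → right
(213,243,225): 213²+225² = 95994 > 59049 = 243² → acute
2 of the 6 are acute.

2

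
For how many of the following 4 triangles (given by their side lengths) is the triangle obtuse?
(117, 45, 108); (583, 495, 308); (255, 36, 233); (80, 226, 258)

2

(117,45,108): 45²+108² = 13689 = 117² → right
(583,495,308): 308²+495² = 339889 = 583² → right
(255,36,233): 36²+233² = 55585 < 65025 = 255² → obtuse
(80,226,258): 80²+226² = 57476 < 66564 = 258² → obtuse
2 of the 4 are obtuse.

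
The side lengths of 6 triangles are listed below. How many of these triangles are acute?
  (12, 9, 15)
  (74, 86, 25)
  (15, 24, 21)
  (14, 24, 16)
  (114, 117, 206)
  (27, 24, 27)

(12,9,15): 9²+12² = 225 = 15² → right
(74,86,25): 25²+74² = 6101 < 7396 = 86² → obtuse
(15,24,21): 15²+21² = 666 > 576 = 24² → acute
(14,24,16): 14²+16² = 452 < 576 = 24² → obtuse
(114,117,206): 114²+117² = 26685 < 42436 = 206² → obtuse
(27,24,27): 24²+27² = 1305 > 729 = 27² → acute
2 of the 6 are acute.

2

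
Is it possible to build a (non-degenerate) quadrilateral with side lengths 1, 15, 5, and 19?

Yes

A quadrilateral exists iff every side is shorter than the sum of the others — equivalently, the longest side is less than the sum of the rest.
Longest side 19 < 21 (sum of the remaining 3), so yes.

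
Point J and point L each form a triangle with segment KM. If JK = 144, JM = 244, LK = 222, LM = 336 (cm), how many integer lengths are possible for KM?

From triangle JKM: 100 < KM < 388.
From triangle LKM: 114 < KM < 558.
Intersection: 114 < KM < 388, so integers 115 through 387: 273 values.

273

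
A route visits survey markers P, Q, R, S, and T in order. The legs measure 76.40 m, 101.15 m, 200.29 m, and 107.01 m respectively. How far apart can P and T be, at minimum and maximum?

The maximum is all hops collinear in one direction: 76.40 + 101.15 + 200.29 + 107.01 = 484.85.
The longest hop is 200.29; the others sum to 284.56. Since 200.29 ≤ 284.56, the path can fold back on itself completely, so the minimum distance is 0.

0 ≤ PT ≤ 484.85 m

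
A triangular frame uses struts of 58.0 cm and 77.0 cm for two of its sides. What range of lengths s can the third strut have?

19.0 < s < 135.0 (cm)

By the triangle inequality, s must be less than 58.0 + 77.0 = 135.0 and greater than |58.0 − 77.0| = 19.0.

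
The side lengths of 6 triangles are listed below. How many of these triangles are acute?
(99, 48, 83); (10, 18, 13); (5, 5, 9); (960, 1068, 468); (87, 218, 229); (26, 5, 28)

1

(99,48,83): 48²+83² = 9193 < 9801 = 99² → obtuse
(10,18,13): 10²+13² = 269 < 324 = 18² → obtuse
(5,5,9): 5²+5² = 50 < 81 = 9² → obtuse
(960,1068,468): 468²+960² = 1140624 = 1068² → right
(87,218,229): 87²+218² = 55093 > 52441 = 229² → acute
(26,5,28): 5²+26² = 701 < 784 = 28² → obtuse
1 of the 6 is acute.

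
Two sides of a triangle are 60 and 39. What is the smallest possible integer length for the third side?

The third side must be strictly greater than |60 − 39| = 21.
The smallest integer above 21 is 22.

22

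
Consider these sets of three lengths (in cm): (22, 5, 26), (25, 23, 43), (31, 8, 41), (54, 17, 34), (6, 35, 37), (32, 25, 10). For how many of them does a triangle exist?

(5,22,26): 5+22 > 26 → valid
(23,25,43): 23+25 > 43 → valid
(8,31,41): 8+31 ≤ 41 → not valid
(17,34,54): 17+34 ≤ 54 → not valid
(6,35,37): 6+35 > 37 → valid
(10,25,32): 10+25 > 32 → valid
4 of the 6 triples form a triangle.

4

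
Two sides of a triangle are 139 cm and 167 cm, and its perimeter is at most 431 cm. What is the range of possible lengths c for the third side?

Triangle inequality alone gives 28 < c < 306.
The perimeter condition gives c ≤ 431 − 139 − 167 = 125.
Intersecting the two: 28 < c ≤ 125.

28 < c ≤ 125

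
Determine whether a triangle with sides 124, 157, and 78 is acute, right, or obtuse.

Compare the square of the longest side to the sum of squares of the other two: 78² + 124² = 21460 < 24649 = 157².

obtuse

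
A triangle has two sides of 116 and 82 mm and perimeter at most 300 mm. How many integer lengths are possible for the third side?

Triangle inequality: 34 < x < 198. Perimeter ≤ 300 gives x ≤ 300 − 116 − 82 = 102.
So 34 < x ≤ 102; integers 35 through 102: 68 values.

68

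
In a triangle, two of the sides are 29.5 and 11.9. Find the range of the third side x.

17.6 < x < 41.4

By the triangle inequality, x must be less than 29.5 + 11.9 = 41.4 and greater than |29.5 − 11.9| = 17.6.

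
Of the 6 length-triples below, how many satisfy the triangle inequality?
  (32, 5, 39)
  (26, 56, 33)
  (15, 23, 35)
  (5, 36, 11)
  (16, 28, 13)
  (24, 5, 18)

(5,32,39): 5+32 ≤ 39 → not valid
(26,33,56): 26+33 > 56 → valid
(15,23,35): 15+23 > 35 → valid
(5,11,36): 5+11 ≤ 36 → not valid
(13,16,28): 13+16 > 28 → valid
(5,18,24): 5+18 ≤ 24 → not valid
3 of the 6 triples form a triangle.

3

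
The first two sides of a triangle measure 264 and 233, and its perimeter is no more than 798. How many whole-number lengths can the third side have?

270

Triangle inequality: 31 < x < 497. Perimeter ≤ 798 gives x ≤ 798 − 264 − 233 = 301.
So 31 < x ≤ 301; integers 32 through 301: 270 values.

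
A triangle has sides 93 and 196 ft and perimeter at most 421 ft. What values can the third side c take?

Triangle inequality alone gives 103 < c < 289.
The perimeter condition gives c ≤ 421 − 93 − 196 = 132.
Intersecting the two: 103 < c ≤ 132.

103 < c ≤ 132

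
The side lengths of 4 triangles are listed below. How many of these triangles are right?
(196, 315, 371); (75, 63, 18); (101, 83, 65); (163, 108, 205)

(196,315,371): 196²+315² = 137641 = 371² → right
(75,63,18): 18²+63² = 4293 < 5625 = 75² → obtuse
(101,83,65): 65²+83² = 11114 > 10201 = 101² → acute
(163,108,205): 108²+163² = 38233 < 42025 = 205² → obtuse
1 of the 4 is right.

1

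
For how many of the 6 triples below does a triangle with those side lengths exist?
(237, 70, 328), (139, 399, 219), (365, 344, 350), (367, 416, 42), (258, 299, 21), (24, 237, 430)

1

(70,237,328): 70+237 ≤ 328 → not valid
(139,219,399): 139+219 ≤ 399 → not valid
(344,350,365): 344+350 > 365 → valid
(42,367,416): 42+367 ≤ 416 → not valid
(21,258,299): 21+258 ≤ 299 → not valid
(24,237,430): 24+237 ≤ 430 → not valid
1 of the 6 triples forms a triangle.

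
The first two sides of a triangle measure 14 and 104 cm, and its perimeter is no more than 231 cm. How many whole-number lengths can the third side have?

23

Triangle inequality: 90 < x < 118. Perimeter ≤ 231 gives x ≤ 231 − 14 − 104 = 113.
So 90 < x ≤ 113; integers 91 through 113: 23 values.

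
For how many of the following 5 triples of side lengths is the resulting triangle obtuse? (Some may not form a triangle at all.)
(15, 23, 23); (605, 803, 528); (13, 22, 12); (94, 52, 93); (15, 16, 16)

1

(15,23,23): 15²+23² = 754 > 529 = 23² → acute
(605,803,528): 528²+605² = 644809 = 803² → right
(13,22,12): 12²+13² = 313 < 484 = 22² → obtuse
(94,52,93): 52²+93² = 11353 > 8836 = 94² → acute
(15,16,16): 15²+16² = 481 > 256 = 16² → acute
1 of the 5 is obtuse.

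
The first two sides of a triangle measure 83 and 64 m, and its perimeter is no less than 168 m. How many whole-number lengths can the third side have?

126

Triangle inequality: 19 < x < 147. Perimeter ≥ 168 gives x ≥ 168 − 83 − 64 = 21.
So 21 ≤ x < 147; integers 21 through 146: 126 values.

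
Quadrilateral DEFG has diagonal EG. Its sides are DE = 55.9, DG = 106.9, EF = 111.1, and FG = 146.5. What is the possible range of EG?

From triangle DEG: |55.9 − 106.9| < EG < 55.9 + 106.9, i.e. 51.0 < EG < 162.8.
From triangle FEG: 35.4 < EG < 257.6.
Both must hold, so EG lies in the intersection.

51.0 < EG < 162.8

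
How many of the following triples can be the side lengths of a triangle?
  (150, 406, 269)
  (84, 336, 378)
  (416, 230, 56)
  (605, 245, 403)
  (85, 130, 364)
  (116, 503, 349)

3

(150,269,406): 150+269 > 406 → valid
(84,336,378): 84+336 > 378 → valid
(56,230,416): 56+230 ≤ 416 → not valid
(245,403,605): 245+403 > 605 → valid
(85,130,364): 85+130 ≤ 364 → not valid
(116,349,503): 116+349 ≤ 503 → not valid
3 of the 6 triples form a triangle.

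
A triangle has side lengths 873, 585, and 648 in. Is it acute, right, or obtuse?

Compare the square of the longest side to the sum of squares of the other two: 585² + 648² = 762129 = 873².

right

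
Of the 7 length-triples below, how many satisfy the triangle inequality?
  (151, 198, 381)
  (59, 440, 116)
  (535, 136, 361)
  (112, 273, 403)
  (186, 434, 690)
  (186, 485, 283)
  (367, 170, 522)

1

(151,198,381): 151+198 ≤ 381 → not valid
(59,116,440): 59+116 ≤ 440 → not valid
(136,361,535): 136+361 ≤ 535 → not valid
(112,273,403): 112+273 ≤ 403 → not valid
(186,434,690): 186+434 ≤ 690 → not valid
(186,283,485): 186+283 ≤ 485 → not valid
(170,367,522): 170+367 > 522 → valid
1 of the 7 triples forms a triangle.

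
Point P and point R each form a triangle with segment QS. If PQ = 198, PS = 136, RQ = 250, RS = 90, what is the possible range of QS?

160 < QS < 334

From triangle PQS: |198 − 136| < QS < 198 + 136, i.e. 62 < QS < 334.
From triangle RQS: 160 < QS < 340.
Both must hold, so QS lies in the intersection.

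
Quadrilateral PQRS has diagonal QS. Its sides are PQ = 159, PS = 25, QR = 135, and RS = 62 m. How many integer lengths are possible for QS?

From triangle PQS: 134 < QS < 184.
From triangle RQS: 73 < QS < 197.
Intersection: 134 < QS < 184, so integers 135 through 183: 49 values.

49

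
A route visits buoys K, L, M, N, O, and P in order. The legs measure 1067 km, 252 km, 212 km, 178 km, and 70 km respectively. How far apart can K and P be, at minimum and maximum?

The maximum is all hops collinear in one direction: 1067 + 252 + 212 + 178 + 70 = 1779.
The longest hop is 1067; the others sum to 712. Folding the others back against it leaves at least 1067 − 712 = 355.

355 ≤ KP ≤ 1779 km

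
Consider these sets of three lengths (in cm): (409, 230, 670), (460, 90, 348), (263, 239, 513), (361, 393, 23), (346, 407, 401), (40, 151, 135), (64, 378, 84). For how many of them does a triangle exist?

(230,409,670): 230+409 ≤ 670 → not valid
(90,348,460): 90+348 ≤ 460 → not valid
(239,263,513): 239+263 ≤ 513 → not valid
(23,361,393): 23+361 ≤ 393 → not valid
(346,401,407): 346+401 > 407 → valid
(40,135,151): 40+135 > 151 → valid
(64,84,378): 64+84 ≤ 378 → not valid
2 of the 7 triples form a triangle.

2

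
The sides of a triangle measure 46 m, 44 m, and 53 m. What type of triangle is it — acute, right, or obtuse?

Compare the square of the longest side to the sum of squares of the other two: 44² + 46² = 4052 > 2809 = 53².

acute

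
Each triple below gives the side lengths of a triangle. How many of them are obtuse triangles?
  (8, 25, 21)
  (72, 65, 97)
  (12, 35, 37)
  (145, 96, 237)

2

(8,25,21): 8²+21² = 505 < 625 = 25² → obtuse
(72,65,97): 65²+72² = 9409 = 97² → right
(12,35,37): 12²+35² = 1369 = 37² → right
(145,96,237): 96²+145² = 30241 < 56169 = 237² → obtuse
2 of the 4 are obtuse.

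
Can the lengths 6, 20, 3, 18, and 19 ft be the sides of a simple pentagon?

Yes

A pentagon exists iff every side is shorter than the sum of the others — equivalently, the longest side is less than the sum of the rest.
Longest side 20 < 46 (sum of the remaining 4), so yes.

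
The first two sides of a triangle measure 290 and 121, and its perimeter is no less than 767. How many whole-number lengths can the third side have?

Triangle inequality: 169 < x < 411. Perimeter ≥ 767 gives x ≥ 767 − 290 − 121 = 356.
So 356 ≤ x < 411; integers 356 through 410: 55 values.

55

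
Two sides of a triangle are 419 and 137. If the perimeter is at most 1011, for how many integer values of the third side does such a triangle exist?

Triangle inequality: 282 < x < 556. Perimeter ≤ 1011 gives x ≤ 1011 − 419 − 137 = 455.
So 282 < x ≤ 455; integers 283 through 455: 173 values.

173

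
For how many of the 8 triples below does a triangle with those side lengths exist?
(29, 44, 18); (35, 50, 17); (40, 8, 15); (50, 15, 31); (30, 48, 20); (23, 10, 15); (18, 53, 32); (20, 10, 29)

(18,29,44): 18+29 > 44 → valid
(17,35,50): 17+35 > 50 → valid
(8,15,40): 8+15 ≤ 40 → not valid
(15,31,50): 15+31 ≤ 50 → not valid
(20,30,48): 20+30 > 48 → valid
(10,15,23): 10+15 > 23 → valid
(18,32,53): 18+32 ≤ 53 → not valid
(10,20,29): 10+20 > 29 → valid
5 of the 8 triples form a triangle.

5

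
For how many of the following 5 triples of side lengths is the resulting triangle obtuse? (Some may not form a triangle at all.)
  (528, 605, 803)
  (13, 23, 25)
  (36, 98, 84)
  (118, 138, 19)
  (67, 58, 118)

(528,605,803): 528²+605² = 644809 = 803² → right
(13,23,25): 13²+23² = 698 > 625 = 25² → acute
(36,98,84): 36²+84² = 8352 < 9604 = 98² → obtuse
(118,138,19): 19+118 ≤ 138, not a triangle
(67,58,118): 58²+67² = 7853 < 13924 = 118² → obtuse
2 of the 5 are obtuse.

2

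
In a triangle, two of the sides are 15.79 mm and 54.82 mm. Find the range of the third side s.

By the triangle inequality, s must be less than 15.79 + 54.82 = 70.61 and greater than |15.79 − 54.82| = 39.03.

39.03 < s < 70.61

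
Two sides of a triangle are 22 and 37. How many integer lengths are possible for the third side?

43

The third side lies in the open interval (15, 59).
Integers from 16 to 58 inclusive: 58 − 16 + 1 = 43.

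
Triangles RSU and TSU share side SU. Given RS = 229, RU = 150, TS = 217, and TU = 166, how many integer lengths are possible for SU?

From triangle RSU: 79 < SU < 379.
From triangle TSU: 51 < SU < 383.
Intersection: 79 < SU < 379, so integers 80 through 378: 299 values.

299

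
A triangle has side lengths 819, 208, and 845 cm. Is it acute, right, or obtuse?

Compare the square of the longest side to the sum of squares of the other two: 208² + 819² = 714025 = 845².

right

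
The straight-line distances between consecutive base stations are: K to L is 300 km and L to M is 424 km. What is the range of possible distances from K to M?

124 ≤ KM ≤ 724 km

By the triangle inequality, |300 − 424| ≤ KM ≤ 300 + 424.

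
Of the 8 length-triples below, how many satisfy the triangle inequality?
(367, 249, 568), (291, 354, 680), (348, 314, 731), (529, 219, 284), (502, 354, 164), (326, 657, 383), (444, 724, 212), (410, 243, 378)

4

(249,367,568): 249+367 > 568 → valid
(291,354,680): 291+354 ≤ 680 → not valid
(314,348,731): 314+348 ≤ 731 → not valid
(219,284,529): 219+284 ≤ 529 → not valid
(164,354,502): 164+354 > 502 → valid
(326,383,657): 326+383 > 657 → valid
(212,444,724): 212+444 ≤ 724 → not valid
(243,378,410): 243+378 > 410 → valid
4 of the 8 triples form a triangle.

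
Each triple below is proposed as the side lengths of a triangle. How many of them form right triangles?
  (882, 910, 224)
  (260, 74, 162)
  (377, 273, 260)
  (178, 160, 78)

(882,910,224): 224²+882² = 828100 = 910² → right
(260,74,162): 74+162 ≤ 260, not a triangle
(377,273,260): 260²+273² = 142129 = 377² → right
(178,160,78): 78²+160² = 31684 = 178² → right
3 of the 4 are right.

3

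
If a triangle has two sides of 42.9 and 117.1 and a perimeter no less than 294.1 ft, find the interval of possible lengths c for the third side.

134.1 ≤ c < 160.0 ft

Triangle inequality alone gives 74.2 < c < 160.0.
The perimeter condition gives c ≥ 294.1 − 42.9 − 117.1 = 134.1.
Intersecting the two: 134.1 ≤ c < 160.0.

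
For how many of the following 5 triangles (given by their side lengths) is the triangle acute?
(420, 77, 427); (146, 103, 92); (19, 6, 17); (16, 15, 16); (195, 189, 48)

1

(420,77,427): 77²+420² = 182329 = 427² → right
(146,103,92): 92²+103² = 19073 < 21316 = 146² → obtuse
(19,6,17): 6²+17² = 325 < 361 = 19² → obtuse
(16,15,16): 15²+16² = 481 > 256 = 16² → acute
(195,189,48): 48²+189² = 38025 = 195² → right
1 of the 5 is acute.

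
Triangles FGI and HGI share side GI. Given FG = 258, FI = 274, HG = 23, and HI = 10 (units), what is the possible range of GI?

From triangle FGI: |258 − 274| < GI < 258 + 274, i.e. 16 < GI < 532.
From triangle HGI: 13 < GI < 33.
Both must hold, so GI lies in the intersection.

16 < GI < 33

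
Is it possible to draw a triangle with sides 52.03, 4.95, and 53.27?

The longest side is 53.27, and the other two sum to 56.98.
Since 56.98 > 53.27, the triangle inequality holds.

Yes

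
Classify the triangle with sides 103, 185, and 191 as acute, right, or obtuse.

Compare the square of the longest side to the sum of squares of the other two: 103² + 185² = 44834 > 36481 = 191².

acute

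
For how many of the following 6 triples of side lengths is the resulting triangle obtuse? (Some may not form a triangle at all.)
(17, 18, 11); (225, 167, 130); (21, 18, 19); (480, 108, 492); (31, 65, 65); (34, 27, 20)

(17,18,11): 11²+17² = 410 > 324 = 18² → acute
(225,167,130): 130²+167² = 44789 < 50625 = 225² → obtuse
(21,18,19): 18²+19² = 685 > 441 = 21² → acute
(480,108,492): 108²+480² = 242064 = 492² → right
(31,65,65): 31²+65² = 5186 > 4225 = 65² → acute
(34,27,20): 20²+27² = 1129 < 1156 = 34² → obtuse
2 of the 6 are obtuse.

2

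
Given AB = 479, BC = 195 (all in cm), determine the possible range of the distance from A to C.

By the triangle inequality, |479 − 195| ≤ AC ≤ 479 + 195.

284 ≤ AC ≤ 674 cm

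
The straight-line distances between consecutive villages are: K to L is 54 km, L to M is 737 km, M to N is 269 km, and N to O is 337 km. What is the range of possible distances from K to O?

77 ≤ KO ≤ 1397 km

The maximum is all hops collinear in one direction: 54 + 737 + 269 + 337 = 1397.
The longest hop is 737; the others sum to 660. Folding the others back against it leaves at least 737 − 660 = 77.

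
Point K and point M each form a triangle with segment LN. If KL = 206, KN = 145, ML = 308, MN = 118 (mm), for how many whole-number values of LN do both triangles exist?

From triangle KLN: 61 < LN < 351.
From triangle MLN: 190 < LN < 426.
Intersection: 190 < LN < 351, so integers 191 through 350: 160 values.

160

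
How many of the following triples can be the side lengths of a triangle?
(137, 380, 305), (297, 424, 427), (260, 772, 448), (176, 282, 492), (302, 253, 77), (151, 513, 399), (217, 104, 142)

(137,305,380): 137+305 > 380 → valid
(297,424,427): 297+424 > 427 → valid
(260,448,772): 260+448 ≤ 772 → not valid
(176,282,492): 176+282 ≤ 492 → not valid
(77,253,302): 77+253 > 302 → valid
(151,399,513): 151+399 > 513 → valid
(104,142,217): 104+142 > 217 → valid
5 of the 7 triples form a triangle.

5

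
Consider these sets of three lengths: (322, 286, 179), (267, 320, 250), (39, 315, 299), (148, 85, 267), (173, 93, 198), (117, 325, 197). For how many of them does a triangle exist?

(179,286,322): 179+286 > 322 → valid
(250,267,320): 250+267 > 320 → valid
(39,299,315): 39+299 > 315 → valid
(85,148,267): 85+148 ≤ 267 → not valid
(93,173,198): 93+173 > 198 → valid
(117,197,325): 117+197 ≤ 325 → not valid
4 of the 6 triples form a triangle.

4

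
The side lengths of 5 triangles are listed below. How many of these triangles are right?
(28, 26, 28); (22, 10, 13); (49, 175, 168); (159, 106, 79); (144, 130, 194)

2

(28,26,28): 26²+28² = 1460 > 784 = 28² → acute
(22,10,13): 10²+13² = 269 < 484 = 22² → obtuse
(49,175,168): 49²+168² = 30625 = 175² → right
(159,106,79): 79²+106² = 17477 < 25281 = 159² → obtuse
(144,130,194): 130²+144² = 37636 = 194² → right
2 of the 5 are right.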